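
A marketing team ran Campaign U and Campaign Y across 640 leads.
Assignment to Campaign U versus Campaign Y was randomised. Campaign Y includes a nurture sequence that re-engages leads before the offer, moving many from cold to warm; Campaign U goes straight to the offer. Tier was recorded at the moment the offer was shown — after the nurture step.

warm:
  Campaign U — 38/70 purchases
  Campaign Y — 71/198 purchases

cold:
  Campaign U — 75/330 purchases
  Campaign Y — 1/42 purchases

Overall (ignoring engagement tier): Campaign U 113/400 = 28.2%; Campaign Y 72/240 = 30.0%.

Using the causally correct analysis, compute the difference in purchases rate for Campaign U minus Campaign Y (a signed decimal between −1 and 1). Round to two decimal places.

Engagement tier here is a post-treatment variable shaped by the campaign; conditioning on it would introduce bias rather than remove it. The overall comparison is the causal one.
The causal difference is the pooled difference: 0.282 − 0.300 = -0.018.

-0.02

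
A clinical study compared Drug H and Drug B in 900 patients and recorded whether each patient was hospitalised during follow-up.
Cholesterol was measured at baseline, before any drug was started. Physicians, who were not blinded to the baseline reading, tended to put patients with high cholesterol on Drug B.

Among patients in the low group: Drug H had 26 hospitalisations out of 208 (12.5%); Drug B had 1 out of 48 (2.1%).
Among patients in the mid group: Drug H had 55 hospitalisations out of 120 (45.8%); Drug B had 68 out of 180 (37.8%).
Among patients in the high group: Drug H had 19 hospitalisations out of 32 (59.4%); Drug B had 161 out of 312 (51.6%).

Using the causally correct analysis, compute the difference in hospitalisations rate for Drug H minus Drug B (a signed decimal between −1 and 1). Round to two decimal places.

+0.09

Nothing the drug does changes cholesterol; the imbalance is an allocation artefact. With cholesterol also predicting the outcome, the pooled figure is confounded, and the within-stratum comparison is the causal one.
Adjusting over the population distribution of cholesterol: 0.284·(0.125−0.021) + 0.333·(0.458−0.378) + 0.382·(0.594−0.516) = +0.086.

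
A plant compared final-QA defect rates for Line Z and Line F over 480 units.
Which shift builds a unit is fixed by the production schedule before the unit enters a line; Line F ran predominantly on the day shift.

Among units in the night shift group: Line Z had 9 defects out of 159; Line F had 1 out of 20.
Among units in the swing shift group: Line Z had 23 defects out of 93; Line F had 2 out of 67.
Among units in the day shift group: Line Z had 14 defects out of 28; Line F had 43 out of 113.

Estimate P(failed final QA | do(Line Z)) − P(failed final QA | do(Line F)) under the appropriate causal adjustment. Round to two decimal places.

Here shift is a common cause — it drives both which line a case falls under and the outcome. The crude comparison mixes populations; the stratum-specific rates are the causally relevant ones.
Adjusting over the population distribution of shift: 0.373·(0.057−0.050) + 0.333·(0.247−0.030) + 0.294·(0.500−0.381) = +0.110.

+0.11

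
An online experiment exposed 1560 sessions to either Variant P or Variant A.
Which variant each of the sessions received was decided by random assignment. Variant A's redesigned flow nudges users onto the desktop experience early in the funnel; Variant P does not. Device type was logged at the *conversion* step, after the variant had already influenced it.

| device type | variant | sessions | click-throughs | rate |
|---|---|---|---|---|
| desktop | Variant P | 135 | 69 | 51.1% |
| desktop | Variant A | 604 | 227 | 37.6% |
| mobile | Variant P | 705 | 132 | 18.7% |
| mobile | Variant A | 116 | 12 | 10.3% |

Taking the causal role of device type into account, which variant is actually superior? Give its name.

Variant P is higher inside every device type stratum but Variant A is higher in aggregate. Whether to stratify depends on how device type relates to the variant.
The distribution of device type is itself part of what the variant does — it is an intermediate outcome. Holding it fixed would remove that part of the effect; the total effect is the pooled difference.
Pooled: Variant P 23.9% vs Variant A 33.2%; Variant A is higher overall.

Variant A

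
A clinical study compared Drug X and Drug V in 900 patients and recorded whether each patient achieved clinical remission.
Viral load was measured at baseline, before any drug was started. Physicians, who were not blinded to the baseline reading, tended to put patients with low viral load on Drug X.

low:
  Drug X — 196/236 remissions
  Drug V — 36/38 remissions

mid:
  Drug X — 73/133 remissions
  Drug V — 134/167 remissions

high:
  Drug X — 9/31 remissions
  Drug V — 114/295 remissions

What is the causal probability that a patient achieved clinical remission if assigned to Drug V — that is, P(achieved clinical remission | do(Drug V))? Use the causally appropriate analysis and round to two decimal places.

0.70

Within every viral load level Drug V has the higher rate, yet pooled Drug X does — Simpson's reversal.
Viral load is set before the drug has any effect — it is not caused by the drug — and it independently drives the outcome. That makes it a confounder, so the causal comparison is within viral load levels.
Standardising Drug V to the population viral load mix: 0.304·36/38 + 0.333·134/167 + 0.362·114/295 = 0.696.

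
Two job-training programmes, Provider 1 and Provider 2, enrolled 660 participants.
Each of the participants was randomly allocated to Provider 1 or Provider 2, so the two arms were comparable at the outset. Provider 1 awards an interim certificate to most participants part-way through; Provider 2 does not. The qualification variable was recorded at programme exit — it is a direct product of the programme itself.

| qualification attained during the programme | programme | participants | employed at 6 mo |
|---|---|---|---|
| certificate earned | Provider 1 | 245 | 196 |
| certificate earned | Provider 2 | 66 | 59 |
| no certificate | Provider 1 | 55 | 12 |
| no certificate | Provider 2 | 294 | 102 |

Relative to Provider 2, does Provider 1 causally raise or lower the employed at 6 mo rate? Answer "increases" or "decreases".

increases

Within every qualification attained during the programme level Provider 2 has the higher rate, yet pooled Provider 1 does — Simpson's reversal.
Qualification attained during the programme lies on the pathway programme → qualification attained during the programme → outcome, so adjusting for it blocks the indirect effect. For the total causal effect of programme, use the unadjusted pooled rates.
Pooled: Provider 1 69.3% vs Provider 2 44.7%; Provider 1 is higher overall.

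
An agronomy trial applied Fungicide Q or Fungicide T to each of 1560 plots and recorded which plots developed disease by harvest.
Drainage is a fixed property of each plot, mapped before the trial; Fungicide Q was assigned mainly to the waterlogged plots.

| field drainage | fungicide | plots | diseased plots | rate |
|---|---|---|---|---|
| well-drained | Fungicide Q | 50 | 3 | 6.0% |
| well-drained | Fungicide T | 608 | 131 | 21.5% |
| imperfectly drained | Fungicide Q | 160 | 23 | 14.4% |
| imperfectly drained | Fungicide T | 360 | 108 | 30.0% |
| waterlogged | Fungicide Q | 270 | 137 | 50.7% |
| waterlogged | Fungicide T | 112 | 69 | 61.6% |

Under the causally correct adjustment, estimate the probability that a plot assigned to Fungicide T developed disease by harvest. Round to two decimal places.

Fungicide Q is lower inside every field drainage stratum but Fungicide T is lower in aggregate. Whether to stratify depends on how field drainage relates to the fungicide.
Nothing the fungicide does changes field drainage; the imbalance is an allocation artefact. With field drainage also predicting the outcome, the pooled figure is confounded, and the within-stratum comparison is the causal one.
Standardising Fungicide T to the population field drainage mix: 0.422·131/608 + 0.333·108/360 + 0.245·69/112 = 0.342.

0.34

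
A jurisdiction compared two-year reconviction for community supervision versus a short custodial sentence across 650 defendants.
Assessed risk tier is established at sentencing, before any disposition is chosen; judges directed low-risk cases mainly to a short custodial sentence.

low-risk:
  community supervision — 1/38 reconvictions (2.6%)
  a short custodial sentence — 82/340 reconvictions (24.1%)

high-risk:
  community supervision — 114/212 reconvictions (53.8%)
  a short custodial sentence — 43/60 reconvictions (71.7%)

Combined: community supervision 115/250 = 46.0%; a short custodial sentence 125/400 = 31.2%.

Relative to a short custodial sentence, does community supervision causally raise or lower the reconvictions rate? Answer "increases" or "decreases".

decreases

Since assessed risk tier is a pre-existing factor (not a product of the disposition) and it affects the outcome on its own, it is a confounder. The stratified rates, not the pooled rate, identify the causal effect.
Within each level — low-risk: 2.6% vs 24.1%; high-risk: 53.8% vs 71.7% — community supervision is lower every time.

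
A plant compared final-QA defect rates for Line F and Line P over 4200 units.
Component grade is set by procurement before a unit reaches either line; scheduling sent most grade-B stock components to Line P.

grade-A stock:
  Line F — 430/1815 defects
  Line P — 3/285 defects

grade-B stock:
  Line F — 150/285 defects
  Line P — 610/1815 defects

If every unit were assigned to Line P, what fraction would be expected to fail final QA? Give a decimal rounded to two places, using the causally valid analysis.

0.17

Since component grade is a pre-existing factor (not a product of the line) and it affects the outcome on its own, it is a confounder. The stratified rates, not the pooled rate, identify the causal effect.
Standardising Line P to the population component grade mix: 0.500·3/285 + 0.500·610/1815 = 0.173.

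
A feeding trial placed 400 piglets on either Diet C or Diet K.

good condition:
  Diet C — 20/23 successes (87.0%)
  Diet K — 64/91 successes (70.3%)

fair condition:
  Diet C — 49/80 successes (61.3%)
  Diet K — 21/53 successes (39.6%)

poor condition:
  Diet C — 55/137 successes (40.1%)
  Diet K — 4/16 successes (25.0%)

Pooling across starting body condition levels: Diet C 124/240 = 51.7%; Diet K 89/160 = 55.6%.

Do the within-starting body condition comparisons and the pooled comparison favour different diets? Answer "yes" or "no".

yes

Within each starting body condition level (good condition 87.0% vs 70.3%; fair condition 61.3% vs 39.6%; poor condition 40.1% vs 25.0%), Diet C has the higher rate every time. Pooled: 51.7% vs 55.6% — Diet K has the higher rate overall. The two comparisons disagree.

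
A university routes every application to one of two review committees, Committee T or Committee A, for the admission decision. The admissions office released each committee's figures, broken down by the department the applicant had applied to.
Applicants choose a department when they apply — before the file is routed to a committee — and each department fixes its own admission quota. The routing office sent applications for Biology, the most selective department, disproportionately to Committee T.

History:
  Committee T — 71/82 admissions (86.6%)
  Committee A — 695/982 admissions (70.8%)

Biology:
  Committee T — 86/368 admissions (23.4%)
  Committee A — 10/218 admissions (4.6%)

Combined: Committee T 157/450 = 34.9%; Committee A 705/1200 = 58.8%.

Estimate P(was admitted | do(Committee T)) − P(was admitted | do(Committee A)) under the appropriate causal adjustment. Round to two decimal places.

Department is set before the review committee has any effect — it is not caused by the review committee — and it independently drives the outcome. That makes it a confounder, so the causal comparison is within department levels.
Adjusting over the population distribution of department: 0.645·(0.866−0.708) + 0.355·(0.234−0.046) = +0.169.

+0.17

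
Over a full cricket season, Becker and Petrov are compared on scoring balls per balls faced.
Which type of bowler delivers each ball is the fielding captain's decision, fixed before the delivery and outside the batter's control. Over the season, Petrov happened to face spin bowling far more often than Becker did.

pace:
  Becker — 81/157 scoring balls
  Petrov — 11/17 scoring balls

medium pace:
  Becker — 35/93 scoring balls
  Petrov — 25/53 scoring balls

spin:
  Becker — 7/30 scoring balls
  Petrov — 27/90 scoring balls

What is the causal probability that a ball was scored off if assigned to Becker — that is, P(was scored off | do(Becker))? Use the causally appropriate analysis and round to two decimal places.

0.39

Petrov is higher inside every bowling type stratum but Becker is higher in aggregate. Whether to stratify depends on how bowling type relates to the player.
Bowling type differs across players for reasons unrelated to any effect of the player itself, and it separately predicts the outcome — a classic confounder. We must compare within bowling type levels.
Standardising Becker to the population bowling type mix: 0.395·81/157 + 0.332·35/93 + 0.273·7/30 = 0.393.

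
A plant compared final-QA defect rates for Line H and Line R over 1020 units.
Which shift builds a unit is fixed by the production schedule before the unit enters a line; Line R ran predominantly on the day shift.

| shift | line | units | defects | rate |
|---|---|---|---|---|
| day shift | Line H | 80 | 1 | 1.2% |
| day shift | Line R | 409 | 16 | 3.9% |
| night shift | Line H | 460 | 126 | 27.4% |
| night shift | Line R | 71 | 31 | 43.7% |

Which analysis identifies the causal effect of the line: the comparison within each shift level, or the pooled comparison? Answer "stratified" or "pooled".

stratified

The stratified and pooled comparisons disagree (Line H wins within each shift; Line R wins overall), so the answer turns on the causal role of shift.
Shift differs across lines for reasons unrelated to any effect of the line itself, and it separately predicts the outcome — a classic confounder. We must compare within shift levels.
Within each level — day shift: 1.2% vs 3.9%; night shift: 27.4% vs 43.7% — Line H is lower every time.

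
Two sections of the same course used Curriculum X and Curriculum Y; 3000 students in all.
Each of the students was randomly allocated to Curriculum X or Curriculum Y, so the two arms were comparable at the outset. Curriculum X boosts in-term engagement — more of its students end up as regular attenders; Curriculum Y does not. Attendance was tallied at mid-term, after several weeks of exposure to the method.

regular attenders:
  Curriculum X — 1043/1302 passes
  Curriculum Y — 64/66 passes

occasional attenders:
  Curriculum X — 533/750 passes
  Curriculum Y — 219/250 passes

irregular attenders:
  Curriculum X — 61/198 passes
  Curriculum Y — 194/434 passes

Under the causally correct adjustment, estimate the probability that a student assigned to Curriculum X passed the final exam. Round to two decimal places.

0.73

Curriculum Y is higher inside every mid-term attendance stratum but Curriculum X is higher in aggregate. Whether to stratify depends on how mid-term attendance relates to the teaching method.
The distribution of mid-term attendance is itself part of what the teaching method does — it is an intermediate outcome. Holding it fixed would remove that part of the effect; the total effect is the pooled difference.
So P(outcome | do(Curriculum X)) is just the pooled rate for Curriculum X: 1637/2250 = 0.728.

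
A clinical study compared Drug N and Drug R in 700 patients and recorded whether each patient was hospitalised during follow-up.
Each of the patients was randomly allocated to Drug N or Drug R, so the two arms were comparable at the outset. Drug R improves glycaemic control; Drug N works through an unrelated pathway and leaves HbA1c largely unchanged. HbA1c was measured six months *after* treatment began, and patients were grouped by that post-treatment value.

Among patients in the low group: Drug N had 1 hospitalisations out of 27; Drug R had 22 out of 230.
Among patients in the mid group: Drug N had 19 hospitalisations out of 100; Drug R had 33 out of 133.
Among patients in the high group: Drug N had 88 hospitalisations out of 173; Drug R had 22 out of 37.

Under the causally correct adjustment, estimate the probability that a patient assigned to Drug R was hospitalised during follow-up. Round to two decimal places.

0.19

The stratified and pooled comparisons disagree (Drug N wins within each HbA1c; Drug R wins overall), so the answer turns on the causal role of HbA1c.
Because the drug influences HbA1c, HbA1c is a post-treatment mediator, not a confounder. Stratifying on it would bias the estimate; the causal effect is the crude pooled difference.
So P(outcome | do(Drug R)) is just the pooled rate for Drug R: 77/400 = 0.193.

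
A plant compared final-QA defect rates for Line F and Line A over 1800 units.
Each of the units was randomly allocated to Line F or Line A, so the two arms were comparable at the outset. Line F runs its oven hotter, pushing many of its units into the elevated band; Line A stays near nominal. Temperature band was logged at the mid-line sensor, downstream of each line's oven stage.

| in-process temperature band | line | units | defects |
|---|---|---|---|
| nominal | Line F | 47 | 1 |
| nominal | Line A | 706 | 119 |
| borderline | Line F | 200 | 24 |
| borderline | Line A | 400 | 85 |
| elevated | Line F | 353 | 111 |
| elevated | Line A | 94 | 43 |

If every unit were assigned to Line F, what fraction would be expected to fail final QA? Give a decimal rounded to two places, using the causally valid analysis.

Within every in-process temperature band level Line F has the lower rate, yet pooled Line A does — Simpson's reversal.
In-process temperature band lies on the pathway line → in-process temperature band → outcome, so adjusting for it blocks the indirect effect. For the total causal effect of line, use the unadjusted pooled rates.
So P(outcome | do(Line F)) is just the pooled rate for Line F: 136/600 = 0.227.

0.23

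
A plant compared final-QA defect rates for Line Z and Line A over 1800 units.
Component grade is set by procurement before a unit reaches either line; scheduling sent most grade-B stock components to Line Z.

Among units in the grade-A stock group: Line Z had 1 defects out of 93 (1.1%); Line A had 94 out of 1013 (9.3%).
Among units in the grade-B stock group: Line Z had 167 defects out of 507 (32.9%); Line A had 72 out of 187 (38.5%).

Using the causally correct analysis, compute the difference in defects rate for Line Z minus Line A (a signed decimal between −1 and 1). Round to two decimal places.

Within every component grade level Line Z has the lower rate, yet pooled Line A does — Simpson's reversal.
Since component grade is a pre-existing factor (not a product of the line) and it affects the outcome on its own, it is a confounder. The stratified rates, not the pooled rate, identify the causal effect.
Adjusting over the population distribution of component grade: 0.614·(0.011−0.093) + 0.386·(0.329−0.385) = -0.072.

-0.07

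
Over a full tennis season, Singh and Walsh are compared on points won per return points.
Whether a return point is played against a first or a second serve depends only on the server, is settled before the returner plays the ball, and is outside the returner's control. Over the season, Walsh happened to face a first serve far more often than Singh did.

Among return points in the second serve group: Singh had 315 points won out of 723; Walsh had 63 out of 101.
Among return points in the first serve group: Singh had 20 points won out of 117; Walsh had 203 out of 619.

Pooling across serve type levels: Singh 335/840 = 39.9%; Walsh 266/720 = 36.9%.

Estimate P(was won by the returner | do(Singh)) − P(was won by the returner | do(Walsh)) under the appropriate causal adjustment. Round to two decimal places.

-0.17

The stratified and pooled comparisons disagree (Walsh wins within each serve type; Singh wins overall), so the answer turns on the causal role of serve type.
Since serve type is a pre-existing factor (not a product of the player) and it affects the outcome on its own, it is a confounder. The stratified rates, not the pooled rate, identify the causal effect.
Adjusting over the population distribution of serve type: 0.528·(0.436−0.624) + 0.472·(0.171−0.328) = -0.173.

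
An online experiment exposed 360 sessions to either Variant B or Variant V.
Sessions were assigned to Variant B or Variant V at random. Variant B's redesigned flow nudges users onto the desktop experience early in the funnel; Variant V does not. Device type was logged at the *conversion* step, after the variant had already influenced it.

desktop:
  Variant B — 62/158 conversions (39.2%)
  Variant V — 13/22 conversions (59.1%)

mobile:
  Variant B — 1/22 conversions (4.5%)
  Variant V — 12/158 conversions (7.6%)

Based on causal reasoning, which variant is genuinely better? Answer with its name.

Variant B

Within every device type level Variant V has the higher rate, yet pooled Variant B does — Simpson's reversal.
Device type is recorded after the variant and is itself shifted by it — it sits on the causal path from variant to outcome. Conditioning on a mediator would strip out part of the effect we want; the pooled comparison gives the total causal effect.
Pooled: Variant B 35.0% vs Variant V 13.9%; Variant B is higher overall.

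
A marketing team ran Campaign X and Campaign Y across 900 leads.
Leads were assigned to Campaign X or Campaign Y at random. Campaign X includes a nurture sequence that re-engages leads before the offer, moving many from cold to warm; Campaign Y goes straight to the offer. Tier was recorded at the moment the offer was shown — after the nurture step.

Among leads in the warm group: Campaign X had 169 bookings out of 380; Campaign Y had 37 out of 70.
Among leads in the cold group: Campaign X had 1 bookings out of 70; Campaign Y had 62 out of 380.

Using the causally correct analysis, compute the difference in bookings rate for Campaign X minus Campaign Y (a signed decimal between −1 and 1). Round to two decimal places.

Engagement tier is downstream of the campaign. One should not condition on a consequence of treatment, so the overall rates are the right comparison.
The causal difference is the pooled difference: 0.378 − 0.220 = +0.158.

+0.16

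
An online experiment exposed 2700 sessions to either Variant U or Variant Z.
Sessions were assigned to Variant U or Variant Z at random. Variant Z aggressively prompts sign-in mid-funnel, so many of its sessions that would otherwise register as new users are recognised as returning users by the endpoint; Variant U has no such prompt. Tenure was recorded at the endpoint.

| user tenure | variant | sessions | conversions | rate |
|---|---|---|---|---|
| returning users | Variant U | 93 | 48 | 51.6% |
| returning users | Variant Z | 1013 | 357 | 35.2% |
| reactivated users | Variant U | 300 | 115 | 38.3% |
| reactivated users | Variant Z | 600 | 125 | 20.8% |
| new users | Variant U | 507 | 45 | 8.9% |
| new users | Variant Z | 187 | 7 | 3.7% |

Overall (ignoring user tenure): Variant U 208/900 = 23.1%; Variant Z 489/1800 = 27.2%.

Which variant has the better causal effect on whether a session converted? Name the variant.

Variant Z

User tenure lies on the pathway variant → user tenure → outcome, so adjusting for it blocks the indirect effect. For the total causal effect of variant, use the unadjusted pooled rates.
Pooled: Variant U 23.1% vs Variant Z 27.2%; Variant Z is higher overall.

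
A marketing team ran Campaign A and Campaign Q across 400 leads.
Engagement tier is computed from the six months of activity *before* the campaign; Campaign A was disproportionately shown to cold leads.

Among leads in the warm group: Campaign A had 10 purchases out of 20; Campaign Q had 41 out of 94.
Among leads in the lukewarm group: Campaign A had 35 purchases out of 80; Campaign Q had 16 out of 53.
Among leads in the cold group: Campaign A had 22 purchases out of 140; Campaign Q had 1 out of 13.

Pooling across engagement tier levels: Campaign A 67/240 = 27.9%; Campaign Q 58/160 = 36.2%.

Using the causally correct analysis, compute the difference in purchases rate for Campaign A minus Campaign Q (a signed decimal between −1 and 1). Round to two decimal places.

Since engagement tier is a pre-existing factor (not a product of the campaign) and it affects the outcome on its own, it is a confounder. The stratified rates, not the pooled rate, identify the causal effect.
Adjusting over the population distribution of engagement tier: 0.285·(0.500−0.436) + 0.333·(0.438−0.302) + 0.383·(0.157−0.077) = +0.094.

+0.09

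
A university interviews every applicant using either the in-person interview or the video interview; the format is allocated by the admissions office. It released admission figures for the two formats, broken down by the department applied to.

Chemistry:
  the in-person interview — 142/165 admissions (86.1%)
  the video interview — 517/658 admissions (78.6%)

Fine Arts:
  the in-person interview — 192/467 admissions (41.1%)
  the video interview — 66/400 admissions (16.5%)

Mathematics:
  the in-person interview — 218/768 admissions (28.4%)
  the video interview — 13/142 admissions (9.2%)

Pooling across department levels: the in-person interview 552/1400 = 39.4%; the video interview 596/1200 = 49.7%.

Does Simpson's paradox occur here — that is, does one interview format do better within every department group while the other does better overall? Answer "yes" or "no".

Within each department level (Chemistry 86.1% vs 78.6%; Fine Arts 41.1% vs 16.5%; Mathematics 28.4% vs 9.2%), the in-person interview has the higher rate every time. Pooled: 39.4% vs 49.7% — the video interview has the higher rate overall. The two comparisons disagree.

yes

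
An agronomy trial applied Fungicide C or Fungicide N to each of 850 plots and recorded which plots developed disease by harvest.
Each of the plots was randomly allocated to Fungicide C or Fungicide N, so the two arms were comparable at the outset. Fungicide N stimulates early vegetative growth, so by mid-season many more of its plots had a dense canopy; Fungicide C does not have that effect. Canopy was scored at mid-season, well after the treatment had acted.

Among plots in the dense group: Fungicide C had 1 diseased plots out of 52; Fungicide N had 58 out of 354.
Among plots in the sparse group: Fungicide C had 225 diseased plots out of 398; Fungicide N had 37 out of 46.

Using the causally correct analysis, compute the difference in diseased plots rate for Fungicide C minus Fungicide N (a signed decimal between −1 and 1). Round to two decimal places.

+0.26

Mid-season canopy lies on the pathway fungicide → mid-season canopy → outcome, so adjusting for it blocks the indirect effect. For the total causal effect of fungicide, use the unadjusted pooled rates.
The causal difference is the pooled difference: 0.502 − 0.237 = +0.265.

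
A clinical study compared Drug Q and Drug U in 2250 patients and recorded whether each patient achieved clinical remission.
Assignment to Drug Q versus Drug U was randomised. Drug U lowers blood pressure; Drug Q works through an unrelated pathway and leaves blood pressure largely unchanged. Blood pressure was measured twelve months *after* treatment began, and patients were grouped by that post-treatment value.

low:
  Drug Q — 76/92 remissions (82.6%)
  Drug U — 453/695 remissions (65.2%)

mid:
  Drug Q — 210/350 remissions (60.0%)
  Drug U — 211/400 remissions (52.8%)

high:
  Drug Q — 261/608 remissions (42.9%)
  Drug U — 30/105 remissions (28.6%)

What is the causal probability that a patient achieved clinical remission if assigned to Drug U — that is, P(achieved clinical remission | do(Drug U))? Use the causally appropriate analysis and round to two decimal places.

Drug Q is higher inside every blood pressure stratum but Drug U is higher in aggregate. Whether to stratify depends on how blood pressure relates to the drug.
Because the drug influences blood pressure, blood pressure is a post-treatment mediator, not a confounder. Stratifying on it would bias the estimate; the causal effect is the crude pooled difference.
So P(outcome | do(Drug U)) is just the pooled rate for Drug U: 694/1200 = 0.578.

0.58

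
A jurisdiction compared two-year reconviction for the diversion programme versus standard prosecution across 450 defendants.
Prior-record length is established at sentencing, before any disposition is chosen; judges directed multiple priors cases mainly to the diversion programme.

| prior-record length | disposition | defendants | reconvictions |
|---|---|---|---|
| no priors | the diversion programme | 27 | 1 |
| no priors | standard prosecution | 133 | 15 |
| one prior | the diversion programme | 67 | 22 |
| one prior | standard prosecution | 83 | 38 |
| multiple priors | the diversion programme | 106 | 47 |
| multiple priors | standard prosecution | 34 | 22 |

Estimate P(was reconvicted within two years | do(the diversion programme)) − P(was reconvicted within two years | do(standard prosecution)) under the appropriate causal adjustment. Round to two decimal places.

Prior-record length satisfies the back-door criterion: it is not a descendant of the disposition, and it blocks the spurious path from disposition to outcome. Adjusting for it (i.e., using the within-prior-record length rates) gives the causal effect.
Adjusting over the population distribution of prior-record length: 0.356·(0.037−0.113) + 0.333·(0.328−0.458) + 0.311·(0.443−0.647) = -0.133.

-0.13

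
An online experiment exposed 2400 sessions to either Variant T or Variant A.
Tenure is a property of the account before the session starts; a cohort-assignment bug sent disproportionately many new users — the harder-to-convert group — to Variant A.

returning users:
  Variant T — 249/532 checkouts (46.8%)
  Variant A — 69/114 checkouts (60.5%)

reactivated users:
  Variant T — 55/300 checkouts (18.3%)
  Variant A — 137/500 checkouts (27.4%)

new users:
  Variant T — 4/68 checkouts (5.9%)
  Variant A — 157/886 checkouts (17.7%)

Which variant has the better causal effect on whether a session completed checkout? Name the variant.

Since user tenure is a pre-existing factor (not a product of the variant) and it affects the outcome on its own, it is a confounder. The stratified rates, not the pooled rate, identify the causal effect.
Within each level — returning users: 46.8% vs 60.5%; reactivated users: 18.3% vs 27.4%; new users: 5.9% vs 17.7% — Variant A is higher every time.

Variant A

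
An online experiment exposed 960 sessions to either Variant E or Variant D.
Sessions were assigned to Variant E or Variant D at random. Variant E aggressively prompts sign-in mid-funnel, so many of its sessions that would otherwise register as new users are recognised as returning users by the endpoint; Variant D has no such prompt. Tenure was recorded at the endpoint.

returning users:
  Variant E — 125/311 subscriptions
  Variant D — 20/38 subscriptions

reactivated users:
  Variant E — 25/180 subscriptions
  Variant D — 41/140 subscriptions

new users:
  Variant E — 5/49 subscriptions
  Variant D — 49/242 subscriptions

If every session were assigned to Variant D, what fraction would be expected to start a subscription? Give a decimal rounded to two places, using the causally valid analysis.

0.26

Because the variant influences user tenure, user tenure is a post-treatment mediator, not a confounder. Stratifying on it would bias the estimate; the causal effect is the crude pooled difference.
So P(outcome | do(Variant D)) is just the pooled rate for Variant D: 110/420 = 0.262.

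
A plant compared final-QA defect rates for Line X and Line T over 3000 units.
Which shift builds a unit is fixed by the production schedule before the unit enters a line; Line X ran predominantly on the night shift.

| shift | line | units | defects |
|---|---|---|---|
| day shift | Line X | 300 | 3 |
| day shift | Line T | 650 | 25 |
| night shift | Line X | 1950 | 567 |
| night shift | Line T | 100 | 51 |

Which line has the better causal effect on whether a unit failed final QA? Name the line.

Within every shift level Line X has the lower rate, yet pooled Line T does — Simpson's reversal.
Since shift is a pre-existing factor (not a product of the line) and it affects the outcome on its own, it is a confounder. The stratified rates, not the pooled rate, identify the causal effect.
Within each level — day shift: 1.0% vs 3.8%; night shift: 29.1% vs 51.0% — Line X is lower every time.

Line X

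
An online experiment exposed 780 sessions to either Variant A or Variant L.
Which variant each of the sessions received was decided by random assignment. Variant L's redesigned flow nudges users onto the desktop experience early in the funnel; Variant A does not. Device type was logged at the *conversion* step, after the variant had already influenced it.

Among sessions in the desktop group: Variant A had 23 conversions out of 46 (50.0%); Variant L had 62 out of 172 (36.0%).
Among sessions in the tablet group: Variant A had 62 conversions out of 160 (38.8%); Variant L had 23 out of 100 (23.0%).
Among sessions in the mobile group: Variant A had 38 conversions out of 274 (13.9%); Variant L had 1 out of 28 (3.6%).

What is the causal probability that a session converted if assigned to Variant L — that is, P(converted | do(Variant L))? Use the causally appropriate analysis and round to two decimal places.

The device type-specific comparison favours Variant A throughout, but the pooled figures favour Variant L. The question is whether to condition on device type.
Device type is recorded after the variant and is itself shifted by it — it sits on the causal path from variant to outcome. Conditioning on a mediator would strip out part of the effect we want; the pooled comparison gives the total causal effect.
So P(outcome | do(Variant L)) is just the pooled rate for Variant L: 86/300 = 0.287.

0.29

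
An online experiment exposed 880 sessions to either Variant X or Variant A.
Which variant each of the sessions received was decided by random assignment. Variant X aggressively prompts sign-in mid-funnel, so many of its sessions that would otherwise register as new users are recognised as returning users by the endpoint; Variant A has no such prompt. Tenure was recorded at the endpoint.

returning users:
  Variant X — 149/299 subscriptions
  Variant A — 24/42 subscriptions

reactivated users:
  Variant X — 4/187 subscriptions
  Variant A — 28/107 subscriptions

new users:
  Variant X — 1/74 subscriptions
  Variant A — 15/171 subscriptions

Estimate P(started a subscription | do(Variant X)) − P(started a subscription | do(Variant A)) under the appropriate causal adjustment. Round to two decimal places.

+0.07

User tenure is recorded after the variant and is itself shifted by it — it sits on the causal path from variant to outcome. Conditioning on a mediator would strip out part of the effect we want; the pooled comparison gives the total causal effect.
The causal difference is the pooled difference: 0.275 − 0.209 = +0.066.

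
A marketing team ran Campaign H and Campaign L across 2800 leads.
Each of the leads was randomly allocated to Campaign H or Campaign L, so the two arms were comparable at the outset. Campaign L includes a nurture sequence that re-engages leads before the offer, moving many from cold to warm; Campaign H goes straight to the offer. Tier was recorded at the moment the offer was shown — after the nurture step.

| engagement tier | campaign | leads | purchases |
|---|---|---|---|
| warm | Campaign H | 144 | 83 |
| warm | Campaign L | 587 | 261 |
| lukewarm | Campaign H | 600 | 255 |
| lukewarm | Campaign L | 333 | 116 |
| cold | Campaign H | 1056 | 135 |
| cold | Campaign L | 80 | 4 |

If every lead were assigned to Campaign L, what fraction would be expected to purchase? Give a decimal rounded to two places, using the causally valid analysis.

0.38

Engagement tier here is a post-treatment variable shaped by the campaign; conditioning on it would introduce bias rather than remove it. The overall comparison is the causal one.
So P(outcome | do(Campaign L)) is just the pooled rate for Campaign L: 381/1000 = 0.381.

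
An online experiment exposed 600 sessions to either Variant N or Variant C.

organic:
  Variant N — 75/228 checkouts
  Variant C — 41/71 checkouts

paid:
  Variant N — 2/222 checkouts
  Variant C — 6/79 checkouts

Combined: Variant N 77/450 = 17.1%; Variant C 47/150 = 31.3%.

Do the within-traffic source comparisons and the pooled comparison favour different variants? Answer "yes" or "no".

no

Within each traffic source level (organic 32.9% vs 57.7%; paid 0.9% vs 7.6%), Variant C has the higher rate every time. Pooled: 17.1% vs 31.3% — Variant C has the higher rate overall. They agree.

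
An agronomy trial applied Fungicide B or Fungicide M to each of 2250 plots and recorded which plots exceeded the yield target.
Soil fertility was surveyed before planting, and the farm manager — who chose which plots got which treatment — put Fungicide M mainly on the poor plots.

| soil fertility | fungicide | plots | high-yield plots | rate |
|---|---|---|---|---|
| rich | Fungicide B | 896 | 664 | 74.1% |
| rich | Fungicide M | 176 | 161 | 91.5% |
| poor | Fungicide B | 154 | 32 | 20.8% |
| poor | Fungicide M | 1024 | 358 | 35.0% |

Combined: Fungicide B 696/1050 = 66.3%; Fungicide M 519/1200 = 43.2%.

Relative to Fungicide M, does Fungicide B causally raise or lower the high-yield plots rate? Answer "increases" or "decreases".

Nothing the fungicide does changes soil fertility; the imbalance is an allocation artefact. With soil fertility also predicting the outcome, the pooled figure is confounded, and the within-stratum comparison is the causal one.
Within each level — rich: 74.1% vs 91.5%; poor: 20.8% vs 35.0% — Fungicide M is higher every time.

decreases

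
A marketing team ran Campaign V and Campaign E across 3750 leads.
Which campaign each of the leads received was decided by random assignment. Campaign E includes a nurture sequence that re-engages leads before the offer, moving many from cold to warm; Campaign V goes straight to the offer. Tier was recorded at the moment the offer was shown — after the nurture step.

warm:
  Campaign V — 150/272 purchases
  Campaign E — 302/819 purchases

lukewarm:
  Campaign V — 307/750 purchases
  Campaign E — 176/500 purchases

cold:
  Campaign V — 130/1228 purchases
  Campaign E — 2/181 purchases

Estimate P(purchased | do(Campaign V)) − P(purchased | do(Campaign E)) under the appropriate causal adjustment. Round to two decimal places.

-0.06

Engagement tier is recorded after the campaign and is itself shifted by it — it sits on the causal path from campaign to outcome. Conditioning on a mediator would strip out part of the effect we want; the pooled comparison gives the total causal effect.
The causal difference is the pooled difference: 0.261 − 0.320 = -0.059.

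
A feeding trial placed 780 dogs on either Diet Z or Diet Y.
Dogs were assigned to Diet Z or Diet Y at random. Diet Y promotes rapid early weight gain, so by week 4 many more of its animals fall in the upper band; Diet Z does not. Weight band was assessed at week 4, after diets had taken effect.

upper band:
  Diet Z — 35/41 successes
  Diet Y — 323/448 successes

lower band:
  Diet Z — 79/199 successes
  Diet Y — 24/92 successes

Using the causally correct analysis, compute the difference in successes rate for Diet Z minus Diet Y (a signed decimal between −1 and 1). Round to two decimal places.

-0.17

Week-4 weight band is downstream of the diet. One should not condition on a consequence of treatment, so the overall rates are the right comparison.
The causal difference is the pooled difference: 0.475 − 0.643 = -0.168.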